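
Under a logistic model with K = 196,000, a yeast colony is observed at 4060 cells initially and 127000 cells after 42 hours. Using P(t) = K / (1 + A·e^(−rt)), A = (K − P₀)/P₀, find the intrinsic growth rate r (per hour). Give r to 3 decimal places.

A = (196000 − 4060)/4060 = 47.27586
127000 = 196000/(1 + 47.27586·e^(−r·42)) → e^(−42r) = (1.54331 − 1)/47.27586 = 0.011492
r = −ln(0.011492)/42 = 4.46608/42

r ≈ 0.106 per hour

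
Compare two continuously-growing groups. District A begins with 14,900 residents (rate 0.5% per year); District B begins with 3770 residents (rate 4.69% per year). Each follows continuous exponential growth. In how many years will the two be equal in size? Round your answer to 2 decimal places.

t ≈ 32.80 years

14900·e^(0.005t) = 3770·e^(0.0469t)
14900/3770 = e^((0.0469 − 0.005)t) → ln(3.95225) = 0.0419·t
t = 1.37429 / 0.0419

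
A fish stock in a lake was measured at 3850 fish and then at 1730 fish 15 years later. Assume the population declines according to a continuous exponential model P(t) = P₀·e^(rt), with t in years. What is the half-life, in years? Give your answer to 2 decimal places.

r = ln(1730/3850) / 15 = ln(0.44935) / 15 ≈ -0.05333 per year
half-life = ln 2 / |r| = 0.69315 / 0.05333

half-life ≈ 13.00 years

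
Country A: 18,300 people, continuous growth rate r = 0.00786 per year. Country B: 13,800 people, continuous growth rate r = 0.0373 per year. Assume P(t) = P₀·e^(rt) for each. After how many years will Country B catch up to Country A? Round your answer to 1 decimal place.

18300·e^(0.00786t) = 13800·e^(0.0373t)
18300/13800 = e^((0.0373 − 0.00786)t) → ln(1.32609) = 0.02944·t
t = 0.28223 / 0.02944

t ≈ 9.6 years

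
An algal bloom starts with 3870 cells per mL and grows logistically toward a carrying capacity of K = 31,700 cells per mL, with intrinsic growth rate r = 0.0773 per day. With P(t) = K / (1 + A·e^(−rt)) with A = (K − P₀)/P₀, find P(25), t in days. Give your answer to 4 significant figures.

≈ 15,530 cells per mL

A = (31700 − 3870)/3870 = 7.19121
P(25) = 31700 / (1 + 7.19121·e^(−0.0773·25)) = 31700 / (1 + 7.19121·0.144786)
= 31700 / 2.04119 ≈ 15530.19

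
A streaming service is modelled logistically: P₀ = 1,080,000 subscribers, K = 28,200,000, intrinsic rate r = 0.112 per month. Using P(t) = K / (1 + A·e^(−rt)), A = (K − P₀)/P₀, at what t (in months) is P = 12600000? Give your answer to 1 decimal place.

A = (28200000 − 1080000)/1080000 = 25.11111
12600000 = 28200000/(1 + 25.11111·e^(−0.112t)) → 1 + 25.11111·e^(−0.112t) = 2.2381
e^(−0.112t) = 0.049305 → t = ln(20.28205)/0.112 = 3.00974/0.112

t ≈ 26.9 months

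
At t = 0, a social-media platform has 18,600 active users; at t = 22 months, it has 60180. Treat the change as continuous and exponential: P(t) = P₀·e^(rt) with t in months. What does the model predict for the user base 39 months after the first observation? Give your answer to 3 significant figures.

≈ 149,000 active users

r = ln(60180/18600) / 22 ≈ 0.053372 per month
P(39) = 18600 · e^(0.053372·39) = 18600 · 8.01647 ≈ 149106.35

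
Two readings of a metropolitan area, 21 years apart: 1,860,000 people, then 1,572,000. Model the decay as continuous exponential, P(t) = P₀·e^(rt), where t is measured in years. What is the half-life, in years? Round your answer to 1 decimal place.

r = ln(1572000/1860000) / 21 = ln(0.84516) / 21 ≈ -0.008011 per year
half-life = ln 2 / |r| = 0.69315 / 0.008011

half-life ≈ 86.5 years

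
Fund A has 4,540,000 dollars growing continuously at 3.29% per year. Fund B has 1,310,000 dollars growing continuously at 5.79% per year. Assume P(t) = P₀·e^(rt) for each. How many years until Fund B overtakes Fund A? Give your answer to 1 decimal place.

t ≈ 49.7 years

4540000·e^(0.0329t) = 1310000·e^(0.0579t)
4540000/1310000 = e^((0.0579 − 0.0329)t) → ln(3.46565) = 0.025·t
t = 1.2429 / 0.025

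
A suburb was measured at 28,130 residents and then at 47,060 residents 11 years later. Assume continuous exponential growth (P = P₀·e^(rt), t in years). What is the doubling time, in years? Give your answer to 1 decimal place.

r = ln(47060/28130) / 11 = ln(1.67295) / 11 ≈ 0.046781 per year
doubling time = ln 2 / |r| = 0.69315 / 0.046781

doubling time ≈ 14.8 years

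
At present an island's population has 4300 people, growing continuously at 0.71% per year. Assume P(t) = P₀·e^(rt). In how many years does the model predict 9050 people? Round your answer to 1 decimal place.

t ≈ 104.8 years

9050 = 4300 · e^(0.0071·t)
t = ln(9050/4300) / 0.0071 = ln(2.10465) / 0.0071 = 0.74415 / 0.0071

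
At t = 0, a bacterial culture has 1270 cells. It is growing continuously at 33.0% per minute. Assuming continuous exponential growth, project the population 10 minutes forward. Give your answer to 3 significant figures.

≈ 34,400 cells

P(10) = 1270 · e^(0.33·10) = 1270 · e^(3.3)
= 1270 · 27.11264 ≈ 34433.05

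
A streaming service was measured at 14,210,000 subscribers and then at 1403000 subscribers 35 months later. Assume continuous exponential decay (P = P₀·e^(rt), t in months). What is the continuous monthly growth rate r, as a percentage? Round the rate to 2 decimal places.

r ≈ -6.62% per month

1403000 = 14210000 · e^(r·35)
e^(35r) = 1403000/14210000 = 0.09873
r = ln(0.09873) / 35 = -2.31533 / 35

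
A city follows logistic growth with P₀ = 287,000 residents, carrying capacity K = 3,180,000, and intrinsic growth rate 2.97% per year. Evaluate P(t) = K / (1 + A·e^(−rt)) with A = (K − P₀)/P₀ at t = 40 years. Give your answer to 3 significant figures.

A = (3180000 − 287000)/287000 = 10.08014
P(40) = 3180000 / (1 + 10.08014·e^(−0.0297·40)) = 3180000 / (1 + 10.08014·0.30483)
= 3180000 / 4.07273 ≈ 780802.65

≈ 781,000 residents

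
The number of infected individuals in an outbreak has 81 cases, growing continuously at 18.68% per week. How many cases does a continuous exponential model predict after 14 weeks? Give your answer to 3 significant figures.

≈ 1,110 cases

P(14) = 81 · e^(0.1868·14) = 81 · e^(2.6152)
= 81 · 13.66995 ≈ 1107.27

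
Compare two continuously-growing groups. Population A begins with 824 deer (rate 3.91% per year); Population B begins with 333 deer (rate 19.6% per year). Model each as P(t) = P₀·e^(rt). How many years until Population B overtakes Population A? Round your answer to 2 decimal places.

824·e^(0.0391t) = 333·e^(0.196t)
824/333 = e^((0.196 − 0.0391)t) → ln(2.47447) = 0.1569·t
t = 0.90603 / 0.1569

t ≈ 5.77 years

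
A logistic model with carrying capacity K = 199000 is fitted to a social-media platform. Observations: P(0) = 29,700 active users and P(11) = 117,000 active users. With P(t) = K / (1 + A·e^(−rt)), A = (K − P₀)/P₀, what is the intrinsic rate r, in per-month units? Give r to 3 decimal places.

A = (199000 − 29700)/29700 = 5.70034
117000 = 199000/(1 + 5.70034·e^(−r·11)) → e^(−11r) = (1.70085 − 1)/5.70034 = 0.12295
r = −ln(0.12295)/11 = 2.09598/11

r ≈ 0.191 per month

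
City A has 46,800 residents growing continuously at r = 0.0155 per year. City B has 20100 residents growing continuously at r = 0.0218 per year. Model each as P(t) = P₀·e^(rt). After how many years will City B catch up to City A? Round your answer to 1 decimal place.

t ≈ 134.2 years

46800·e^(0.0155t) = 20100·e^(0.0218t)
46800/20100 = e^((0.0218 − 0.0155)t) → ln(2.32836) = 0.0063·t
t = 0.84516 / 0.0063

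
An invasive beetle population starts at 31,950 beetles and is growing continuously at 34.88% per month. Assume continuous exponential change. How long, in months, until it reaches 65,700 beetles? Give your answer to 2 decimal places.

65700 = 31950 · e^(0.3488·t)
t = ln(65700/31950) / 0.3488 = ln(2.05634) / 0.3488 = 0.72093 / 0.3488

t ≈ 2.07 months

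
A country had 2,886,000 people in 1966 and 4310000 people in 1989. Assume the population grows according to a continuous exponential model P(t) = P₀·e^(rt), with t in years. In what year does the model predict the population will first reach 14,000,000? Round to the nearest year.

r = ln(4310000/2886000) / 23 = 0.40107/23 ≈ 0.017438 per year
t = ln(14000000/2886000) / r = 1.57919/0.017438 ≈ 90.56 years after 1966

year 2057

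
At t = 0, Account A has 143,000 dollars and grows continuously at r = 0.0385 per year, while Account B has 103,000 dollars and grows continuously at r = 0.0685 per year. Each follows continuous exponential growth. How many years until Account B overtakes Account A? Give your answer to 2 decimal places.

t ≈ 10.94 years

143000·e^(0.0385t) = 103000·e^(0.0685t)
143000/103000 = e^((0.0685 − 0.0385)t) → ln(1.38835) = 0.03·t
t = 0.32812 / 0.03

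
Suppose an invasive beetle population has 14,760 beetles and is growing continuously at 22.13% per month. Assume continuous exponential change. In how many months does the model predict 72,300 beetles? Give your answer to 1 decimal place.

72300 = 14760 · e^(0.2213·t)
t = ln(72300/14760) / 0.2213 = ln(4.89837) / 0.2213 = 1.5889 / 0.2213

t ≈ 7.2 months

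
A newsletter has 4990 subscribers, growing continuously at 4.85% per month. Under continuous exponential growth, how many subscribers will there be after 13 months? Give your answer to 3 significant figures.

P(13) = 4990 · e^(0.0485·13) = 4990 · e^(0.6305)
= 4990 · 1.87855 ≈ 9373.96

≈ 9,370 subscribers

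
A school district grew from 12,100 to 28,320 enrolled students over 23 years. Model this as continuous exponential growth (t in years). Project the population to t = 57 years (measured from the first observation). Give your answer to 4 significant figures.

r = ln(28320/12100) / 23 ≈ 0.036972 per year
P(57) = 12100 · e^(0.036972·57) = 12100 · 8.227 ≈ 99546.65

≈ 99,550 enrolled students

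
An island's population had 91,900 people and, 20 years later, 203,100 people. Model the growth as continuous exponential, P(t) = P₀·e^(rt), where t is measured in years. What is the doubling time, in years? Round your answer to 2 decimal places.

doubling time ≈ 17.48 years

r = ln(203100/91900) / 20 = ln(2.21001) / 20 ≈ 0.03965 per year
doubling time = ln 2 / |r| = 0.69315 / 0.03965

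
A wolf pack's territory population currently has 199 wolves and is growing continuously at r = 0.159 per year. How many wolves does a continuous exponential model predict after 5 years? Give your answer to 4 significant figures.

≈ 440.7 wolves

P(5) = 199 · e^(0.159·5) = 199 · e^(0.795)
= 199 · 2.21444 ≈ 440.67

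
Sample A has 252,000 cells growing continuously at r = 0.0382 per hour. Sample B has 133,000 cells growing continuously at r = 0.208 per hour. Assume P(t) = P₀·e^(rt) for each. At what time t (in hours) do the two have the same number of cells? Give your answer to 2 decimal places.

252000·e^(0.0382t) = 133000·e^(0.208t)
252000/133000 = e^((0.208 − 0.0382)t) → ln(1.89474) = 0.1698·t
t = 0.63908 / 0.1698

t ≈ 3.76 hours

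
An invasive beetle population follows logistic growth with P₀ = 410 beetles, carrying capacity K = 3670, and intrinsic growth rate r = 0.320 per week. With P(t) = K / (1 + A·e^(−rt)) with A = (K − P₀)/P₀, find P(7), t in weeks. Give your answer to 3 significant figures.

≈ 1,990 beetles

A = (3670 − 410)/410 = 7.95122
P(7) = 3670 / (1 + 7.95122·e^(−0.32·7)) = 3670 / (1 + 7.95122·0.106459)
= 3670 / 1.84647 ≈ 1987.57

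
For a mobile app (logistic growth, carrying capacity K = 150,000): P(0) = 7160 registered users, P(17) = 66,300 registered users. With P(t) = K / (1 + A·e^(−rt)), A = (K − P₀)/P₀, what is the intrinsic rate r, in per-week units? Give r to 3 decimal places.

A = (150000 − 7160)/7160 = 19.94972
66300 = 150000/(1 + 19.94972·e^(−r·17)) → e^(−17r) = (2.26244 − 1)/19.94972 = 0.063281
r = −ln(0.063281)/17 = 2.76017/17

r ≈ 0.162 per week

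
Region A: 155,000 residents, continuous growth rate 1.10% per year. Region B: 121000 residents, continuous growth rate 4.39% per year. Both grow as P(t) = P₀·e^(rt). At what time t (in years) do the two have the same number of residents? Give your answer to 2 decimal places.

t ≈ 7.53 years

155000·e^(0.011t) = 121000·e^(0.0439t)
155000/121000 = e^((0.0439 − 0.011)t) → ln(1.28099) = 0.0329·t
t = 0.24763 / 0.0329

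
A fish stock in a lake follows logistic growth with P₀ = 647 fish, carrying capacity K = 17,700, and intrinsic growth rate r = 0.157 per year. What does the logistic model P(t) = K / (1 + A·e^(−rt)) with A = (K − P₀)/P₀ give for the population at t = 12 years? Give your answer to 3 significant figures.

A = (17700 − 647)/647 = 26.35703
P(12) = 17700 / (1 + 26.35703·e^(−0.157·12)) = 17700 / (1 + 26.35703·0.151981)
= 17700 / 5.00577 ≈ 3535.92

≈ 3,540 fish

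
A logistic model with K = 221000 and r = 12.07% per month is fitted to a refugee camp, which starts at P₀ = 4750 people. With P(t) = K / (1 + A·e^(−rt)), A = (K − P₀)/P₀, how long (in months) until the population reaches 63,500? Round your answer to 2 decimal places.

t ≈ 24.11 months

A = (221000 − 4750)/4750 = 45.52632
63500 = 221000/(1 + 45.52632·e^(−0.1207t)) → 1 + 45.52632·e^(−0.1207t) = 3.48031
e^(−0.1207t) = 0.054481 → t = ln(18.35505)/0.1207 = 2.9099/0.1207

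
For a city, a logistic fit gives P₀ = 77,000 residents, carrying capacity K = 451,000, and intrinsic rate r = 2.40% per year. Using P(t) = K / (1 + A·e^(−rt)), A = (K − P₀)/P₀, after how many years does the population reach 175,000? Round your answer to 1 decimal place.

t ≈ 46.9 years

A = (451000 − 77000)/77000 = 4.85714
175000 = 451000/(1 + 4.85714·e^(−0.024t)) → 1 + 4.85714·e^(−0.024t) = 2.57714
e^(−0.024t) = 0.324706 → t = ln(3.07971)/0.024 = 1.12484/0.024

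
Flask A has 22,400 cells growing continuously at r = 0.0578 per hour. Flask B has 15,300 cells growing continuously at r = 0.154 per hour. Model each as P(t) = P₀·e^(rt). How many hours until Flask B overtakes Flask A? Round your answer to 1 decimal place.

t ≈ 4.0 hours

22400·e^(0.0578t) = 15300·e^(0.154t)
22400/15300 = e^((0.154 − 0.0578)t) → ln(1.46405) = 0.0962·t
t = 0.38121 / 0.0962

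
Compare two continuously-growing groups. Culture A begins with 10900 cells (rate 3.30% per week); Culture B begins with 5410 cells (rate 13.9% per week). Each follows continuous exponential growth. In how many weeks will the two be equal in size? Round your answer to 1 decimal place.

10900·e^(0.033t) = 5410·e^(0.139t)
10900/5410 = e^((0.139 − 0.033)t) → ln(2.01479) = 0.106·t
t = 0.70051 / 0.106

t ≈ 6.6 weeks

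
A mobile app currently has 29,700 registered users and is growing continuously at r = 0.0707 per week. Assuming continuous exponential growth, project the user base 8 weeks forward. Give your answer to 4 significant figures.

≈ 52,290 registered users

P(8) = 29700 · e^(0.0707·8) = 29700 · e^(0.5656)
= 29700 · 1.7605 ≈ 52286.96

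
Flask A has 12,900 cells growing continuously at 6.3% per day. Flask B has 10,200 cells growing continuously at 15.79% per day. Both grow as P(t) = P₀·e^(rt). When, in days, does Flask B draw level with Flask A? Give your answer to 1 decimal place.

t ≈ 2.5 days

12900·e^(0.063t) = 10200·e^(0.1579t)
12900/10200 = e^((0.1579 − 0.063)t) → ln(1.26471) = 0.0949·t
t = 0.23484 / 0.0949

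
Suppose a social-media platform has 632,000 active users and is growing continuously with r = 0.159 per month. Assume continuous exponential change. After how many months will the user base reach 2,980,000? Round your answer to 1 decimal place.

2980000 = 632000 · e^(0.159·t)
t = ln(2980000/632000) / 0.159 = ln(4.71519) / 0.159 = 1.55079 / 0.159

t ≈ 9.8 months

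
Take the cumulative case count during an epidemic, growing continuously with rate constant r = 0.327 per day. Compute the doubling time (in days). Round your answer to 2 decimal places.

doubling time ≈ 2.12 days

doubling time = ln(2) / |r| = 0.69315 / 0.327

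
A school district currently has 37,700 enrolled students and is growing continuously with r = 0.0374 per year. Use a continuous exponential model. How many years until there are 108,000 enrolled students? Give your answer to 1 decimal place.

t ≈ 28.1 years

108000 = 37700 · e^(0.0374·t)
t = ln(108000/37700) / 0.0374 = ln(2.86472) / 0.0374 = 1.05247 / 0.0374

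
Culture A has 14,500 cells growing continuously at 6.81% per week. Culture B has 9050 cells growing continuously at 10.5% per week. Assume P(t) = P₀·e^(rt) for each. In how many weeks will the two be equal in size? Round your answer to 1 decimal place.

t ≈ 12.8 weeks

14500·e^(0.0681t) = 9050·e^(0.105t)
14500/9050 = e^((0.105 − 0.0681)t) → ln(1.60221) = 0.0369·t
t = 0.47138 / 0.0369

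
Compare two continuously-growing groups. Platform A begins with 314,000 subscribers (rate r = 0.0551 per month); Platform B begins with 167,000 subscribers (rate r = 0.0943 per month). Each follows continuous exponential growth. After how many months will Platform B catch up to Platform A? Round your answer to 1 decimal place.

314000·e^(0.0551t) = 167000·e^(0.0943t)
314000/167000 = e^((0.0943 − 0.0551)t) → ln(1.88024) = 0.0392·t
t = 0.6314 / 0.0392

t ≈ 16.1 months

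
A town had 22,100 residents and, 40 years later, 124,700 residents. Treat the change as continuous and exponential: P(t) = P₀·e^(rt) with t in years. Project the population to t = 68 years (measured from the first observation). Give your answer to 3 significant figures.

≈ 419,000 residents

r = ln(124700/22100) / 40 ≈ 0.043258 per year
P(68) = 22100 · e^(0.043258·68) = 22100 · 18.9455 ≈ 418695.58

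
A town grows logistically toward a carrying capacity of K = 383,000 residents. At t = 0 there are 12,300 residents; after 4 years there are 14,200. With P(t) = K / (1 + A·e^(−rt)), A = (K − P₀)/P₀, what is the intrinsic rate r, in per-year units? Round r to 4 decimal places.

A = (383000 − 12300)/12300 = 30.13821
14200 = 383000/(1 + 30.13821·e^(−r·4)) → e^(−4r) = (26.97183 − 1)/30.13821 = 0.861758
r = −ln(0.861758)/4 = 0.14878/4

r ≈ 0.0372 per year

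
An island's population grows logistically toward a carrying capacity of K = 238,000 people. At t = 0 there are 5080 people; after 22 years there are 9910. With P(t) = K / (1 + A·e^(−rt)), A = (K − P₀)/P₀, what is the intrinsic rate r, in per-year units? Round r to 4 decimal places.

r ≈ 0.0313 per year

A = (238000 − 5080)/5080 = 45.85039
9910 = 238000/(1 + 45.85039·e^(−r·22)) → e^(−22r) = (24.01615 − 1)/45.85039 = 0.501984
r = −ln(0.501984)/22 = 0.68919/22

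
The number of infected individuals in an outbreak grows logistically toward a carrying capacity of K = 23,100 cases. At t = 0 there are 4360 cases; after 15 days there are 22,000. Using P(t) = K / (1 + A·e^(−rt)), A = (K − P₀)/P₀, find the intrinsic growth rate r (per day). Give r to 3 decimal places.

A = (23100 − 4360)/4360 = 4.29817
22000 = 23100/(1 + 4.29817·e^(−r·15)) → e^(−15r) = (1.05 − 1)/4.29817 = 0.011633
r = −ln(0.011633)/15 = 4.45392/15

r ≈ 0.297 per day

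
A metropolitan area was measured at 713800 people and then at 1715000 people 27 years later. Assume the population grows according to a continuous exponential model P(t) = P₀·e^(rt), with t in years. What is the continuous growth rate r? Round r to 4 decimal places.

r ≈ 0.0325 per year

1715000 = 713800 · e^(r·27)
e^(27r) = 1715000/713800 = 2.40263
r = ln(2.40263) / 27 = 0.87657 / 27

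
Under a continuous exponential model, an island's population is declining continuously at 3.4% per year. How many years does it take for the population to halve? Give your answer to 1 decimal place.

half-life = ln(2) / |r| = 0.69315 / 0.034

half-life ≈ 20.4 years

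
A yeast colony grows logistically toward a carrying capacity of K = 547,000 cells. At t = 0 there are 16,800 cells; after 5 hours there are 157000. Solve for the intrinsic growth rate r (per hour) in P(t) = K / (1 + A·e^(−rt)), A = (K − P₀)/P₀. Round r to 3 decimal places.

A = (547000 − 16800)/16800 = 31.55952
157000 = 547000/(1 + 31.55952·e^(−r·5)) → e^(−5r) = (3.48408 − 1)/31.55952 = 0.078711
r = −ln(0.078711)/5 = 2.54197/5

r ≈ 0.508 per hour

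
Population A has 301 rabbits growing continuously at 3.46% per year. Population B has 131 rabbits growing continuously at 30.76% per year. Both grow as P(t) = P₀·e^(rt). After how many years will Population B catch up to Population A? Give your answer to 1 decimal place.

t ≈ 3.0 years

301·e^(0.0346t) = 131·e^(0.3076t)
301/131 = e^((0.3076 − 0.0346)t) → ln(2.29771) = 0.273·t
t = 0.83191 / 0.273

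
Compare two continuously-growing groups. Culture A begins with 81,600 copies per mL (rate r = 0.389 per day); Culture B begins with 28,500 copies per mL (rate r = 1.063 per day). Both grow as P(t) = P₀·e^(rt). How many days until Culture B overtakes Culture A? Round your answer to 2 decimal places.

81600·e^(0.389t) = 28500·e^(1.063t)
81600/28500 = e^((1.063 − 0.389)t) → ln(2.86316) = 0.674·t
t = 1.05193 / 0.674

t ≈ 1.56 days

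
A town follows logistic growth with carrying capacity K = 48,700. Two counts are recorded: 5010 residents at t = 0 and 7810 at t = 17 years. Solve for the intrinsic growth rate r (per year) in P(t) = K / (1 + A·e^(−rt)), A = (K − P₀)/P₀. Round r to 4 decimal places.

A = (48700 − 5010)/5010 = 8.72056
7810 = 48700/(1 + 8.72056·e^(−r·17)) → e^(−17r) = (6.2356 − 1)/8.72056 = 0.600374
r = −ln(0.600374)/17 = 0.5102/17

r ≈ 0.0300 per year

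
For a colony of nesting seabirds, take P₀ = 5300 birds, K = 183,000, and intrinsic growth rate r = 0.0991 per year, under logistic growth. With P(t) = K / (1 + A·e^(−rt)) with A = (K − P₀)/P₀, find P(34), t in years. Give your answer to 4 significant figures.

≈ 84,970 birds

A = (183000 − 5300)/5300 = 33.5283
P(34) = 183000 / (1 + 33.5283·e^(−0.0991·34)) = 183000 / (1 + 33.5283·0.03441)
= 183000 / 2.15372 ≈ 84969.33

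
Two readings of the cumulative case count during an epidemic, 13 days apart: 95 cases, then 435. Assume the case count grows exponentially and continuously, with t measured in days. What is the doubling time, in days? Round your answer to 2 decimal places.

doubling time ≈ 5.92 days

r = ln(435/95) / 13 = ln(4.57895) / 13 ≈ 0.117036 per day
doubling time = ln 2 / |r| = 0.69315 / 0.117036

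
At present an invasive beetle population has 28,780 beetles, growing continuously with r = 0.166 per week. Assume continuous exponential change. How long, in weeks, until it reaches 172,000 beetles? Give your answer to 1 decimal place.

t ≈ 10.8 weeks

172000 = 28780 · e^(0.166·t)
t = ln(172000/28780) / 0.166 = ln(5.97637) / 0.166 = 1.78781 / 0.166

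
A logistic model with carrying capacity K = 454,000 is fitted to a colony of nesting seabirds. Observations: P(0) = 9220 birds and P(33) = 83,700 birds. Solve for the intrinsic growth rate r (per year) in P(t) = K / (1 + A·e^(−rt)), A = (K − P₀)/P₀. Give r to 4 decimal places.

r ≈ 0.0724 per year

A = (454000 − 9220)/9220 = 48.24078
83700 = 454000/(1 + 48.24078·e^(−r·33)) → e^(−33r) = (5.42413 − 1)/48.24078 = 0.091709
r = −ln(0.091709)/33 = 2.38913/33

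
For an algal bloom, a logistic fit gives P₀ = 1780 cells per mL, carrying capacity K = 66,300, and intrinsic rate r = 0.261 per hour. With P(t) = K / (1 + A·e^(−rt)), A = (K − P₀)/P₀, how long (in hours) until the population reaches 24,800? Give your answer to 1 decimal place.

t ≈ 11.8 hours

A = (66300 − 1780)/1780 = 36.24719
24800 = 66300/(1 + 36.24719·e^(−0.261t)) → 1 + 36.24719·e^(−0.261t) = 2.67339
e^(−0.261t) = 0.046166 → t = ln(21.66097)/0.261 = 3.07551/0.261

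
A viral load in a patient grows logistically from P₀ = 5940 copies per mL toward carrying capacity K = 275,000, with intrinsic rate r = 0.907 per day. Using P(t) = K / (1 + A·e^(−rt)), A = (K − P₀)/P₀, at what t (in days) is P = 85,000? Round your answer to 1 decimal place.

A = (275000 − 5940)/5940 = 45.2963
85000 = 275000/(1 + 45.2963·e^(−0.907t)) → 1 + 45.2963·e^(−0.907t) = 3.23529
e^(−0.907t) = 0.049348 → t = ln(20.26413)/0.907 = 3.00885/0.907

t ≈ 3.3 days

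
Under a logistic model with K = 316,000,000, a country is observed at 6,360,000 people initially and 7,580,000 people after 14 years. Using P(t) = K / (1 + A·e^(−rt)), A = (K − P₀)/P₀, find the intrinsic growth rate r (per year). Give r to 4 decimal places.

r ≈ 0.0128 per year

A = (316000000 − 6360000)/6360000 = 48.68553
7580000 = 316000000/(1 + 48.68553·e^(−r·14)) → e^(−14r) = (41.68865 − 1)/48.68553 = 0.835744
r = −ln(0.835744)/14 = 0.17943/14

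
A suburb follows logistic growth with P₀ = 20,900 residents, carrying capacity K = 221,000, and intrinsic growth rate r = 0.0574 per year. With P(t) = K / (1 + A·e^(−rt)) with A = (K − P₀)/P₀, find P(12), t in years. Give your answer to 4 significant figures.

≈ 38,050 residents

A = (221000 − 20900)/20900 = 9.57416
P(12) = 221000 / (1 + 9.57416·e^(−0.0574·12)) = 221000 / (1 + 9.57416·0.502178)
= 221000 / 5.80794 ≈ 38051.38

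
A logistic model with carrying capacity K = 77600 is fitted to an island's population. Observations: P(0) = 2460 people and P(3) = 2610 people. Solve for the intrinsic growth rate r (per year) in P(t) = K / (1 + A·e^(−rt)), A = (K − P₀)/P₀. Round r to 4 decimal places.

r ≈ 0.0204 per year

A = (77600 − 2460)/2460 = 30.54472
2610 = 77600/(1 + 30.54472·e^(−r·3)) → e^(−3r) = (29.7318 − 1)/30.54472 = 0.940647
r = −ln(0.940647)/3 = 0.06119/3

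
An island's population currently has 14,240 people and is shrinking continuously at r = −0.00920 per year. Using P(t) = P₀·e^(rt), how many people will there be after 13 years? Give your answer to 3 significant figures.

≈ 12,600 people

P(13) = 14240 · e^(-0.0092·13) = 14240 · e^(-0.1196)
= 14240 · 0.88728 ≈ 12634.8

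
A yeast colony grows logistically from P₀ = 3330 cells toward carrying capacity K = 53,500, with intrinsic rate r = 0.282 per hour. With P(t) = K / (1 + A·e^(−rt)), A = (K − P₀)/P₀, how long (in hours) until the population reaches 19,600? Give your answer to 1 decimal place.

t ≈ 7.7 hours

A = (53500 − 3330)/3330 = 15.06607
19600 = 53500/(1 + 15.06607·e^(−0.282t)) → 1 + 15.06607·e^(−0.282t) = 2.72959
e^(−0.282t) = 0.1148 → t = ln(8.71076)/0.282 = 2.16456/0.282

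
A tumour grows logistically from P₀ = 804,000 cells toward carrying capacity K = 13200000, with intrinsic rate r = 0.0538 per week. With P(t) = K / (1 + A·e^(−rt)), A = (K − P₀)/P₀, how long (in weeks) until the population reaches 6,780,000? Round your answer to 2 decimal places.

A = (13200000 − 804000)/804000 = 15.41791
6780000 = 13200000/(1 + 15.41791·e^(−0.0538t)) → 1 + 15.41791·e^(−0.0538t) = 1.9469
e^(−0.0538t) = 0.061416 → t = ln(16.28247)/0.0538 = 2.79009/0.0538

t ≈ 51.86 weeks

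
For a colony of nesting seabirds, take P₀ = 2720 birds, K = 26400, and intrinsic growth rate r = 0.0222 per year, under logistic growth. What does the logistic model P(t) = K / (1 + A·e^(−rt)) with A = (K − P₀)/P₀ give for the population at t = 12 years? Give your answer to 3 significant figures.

≈ 3,440 birds

A = (26400 − 2720)/2720 = 8.70588
P(12) = 26400 / (1 + 8.70588·e^(−0.0222·12)) = 26400 / (1 + 8.70588·0.766133)
= 26400 / 7.66986 ≈ 3442.04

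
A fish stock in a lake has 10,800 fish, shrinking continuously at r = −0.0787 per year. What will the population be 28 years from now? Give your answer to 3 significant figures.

≈ 1,190 fish

P(28) = 10800 · e^(-0.0787·28) = 10800 · e^(-2.2036)
= 10800 · 0.1104 ≈ 1192.37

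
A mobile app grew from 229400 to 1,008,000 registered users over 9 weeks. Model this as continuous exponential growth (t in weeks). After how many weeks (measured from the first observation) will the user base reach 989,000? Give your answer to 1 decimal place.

t ≈ 8.9 weeks

r = ln(1008000/229400) / 9 ≈ 0.164473 per week
t = ln(989000/229400) / r = 1.46123 / 0.164473 ≈ 8.884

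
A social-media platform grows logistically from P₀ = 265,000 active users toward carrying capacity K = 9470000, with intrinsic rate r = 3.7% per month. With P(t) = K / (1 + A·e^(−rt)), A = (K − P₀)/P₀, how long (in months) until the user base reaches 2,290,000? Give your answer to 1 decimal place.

A = (9470000 − 265000)/265000 = 34.73585
2290000 = 9470000/(1 + 34.73585·e^(−0.037t)) → 1 + 34.73585·e^(−0.037t) = 4.13537
e^(−0.037t) = 0.090263 → t = ln(11.0787)/0.037 = 2.40502/0.037

t ≈ 65.0 months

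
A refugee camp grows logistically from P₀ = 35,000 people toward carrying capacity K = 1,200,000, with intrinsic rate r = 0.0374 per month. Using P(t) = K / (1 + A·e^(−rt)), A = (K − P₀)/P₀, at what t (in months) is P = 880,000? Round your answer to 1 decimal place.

A = (1200000 − 35000)/35000 = 33.28571
880000 = 1200000/(1 + 33.28571·e^(−0.0374t)) → 1 + 33.28571·e^(−0.0374t) = 1.36364
e^(−0.0374t) = 0.010925 → t = ln(91.53571)/0.0374 = 4.51673/0.0374

t ≈ 120.8 months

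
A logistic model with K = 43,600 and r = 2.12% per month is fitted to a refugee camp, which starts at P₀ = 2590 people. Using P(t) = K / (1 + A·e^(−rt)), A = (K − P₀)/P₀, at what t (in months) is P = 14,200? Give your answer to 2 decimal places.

A = (43600 − 2590)/2590 = 15.83398
14200 = 43600/(1 + 15.83398·e^(−0.0212t)) → 1 + 15.83398·e^(−0.0212t) = 3.07042
e^(−0.0212t) = 0.130758 → t = ln(7.6477)/0.0212 = 2.03441/0.0212

t ≈ 95.96 months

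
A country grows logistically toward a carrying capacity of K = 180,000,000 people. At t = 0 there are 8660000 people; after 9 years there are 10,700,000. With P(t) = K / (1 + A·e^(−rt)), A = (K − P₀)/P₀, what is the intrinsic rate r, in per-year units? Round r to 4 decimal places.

r ≈ 0.0248 per year

A = (180000000 − 8660000)/8660000 = 19.78522
10700000 = 180000000/(1 + 19.78522·e^(−r·9)) → e^(−9r) = (16.82243 − 1)/19.78522 = 0.79971
r = −ln(0.79971)/9 = 0.22351/9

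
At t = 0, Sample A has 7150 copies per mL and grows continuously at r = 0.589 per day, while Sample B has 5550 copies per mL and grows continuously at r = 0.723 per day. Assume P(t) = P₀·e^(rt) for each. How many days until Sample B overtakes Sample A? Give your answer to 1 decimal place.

t ≈ 1.9 days

7150·e^(0.589t) = 5550·e^(0.723t)
7150/5550 = e^((0.723 − 0.589)t) → ln(1.28829) = 0.134·t
t = 0.25331 / 0.134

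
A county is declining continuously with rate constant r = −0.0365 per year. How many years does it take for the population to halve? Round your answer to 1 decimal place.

half-life ≈ 19.0 years

half-life = ln(2) / |r| = 0.69315 / 0.0365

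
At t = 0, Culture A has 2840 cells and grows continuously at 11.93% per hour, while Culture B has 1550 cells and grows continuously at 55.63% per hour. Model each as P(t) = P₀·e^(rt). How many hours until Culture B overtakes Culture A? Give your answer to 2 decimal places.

t ≈ 1.39 hours

2840·e^(0.1193t) = 1550·e^(0.5563t)
2840/1550 = e^((0.5563 − 0.1193)t) → ln(1.83226) = 0.437·t
t = 0.60555 / 0.437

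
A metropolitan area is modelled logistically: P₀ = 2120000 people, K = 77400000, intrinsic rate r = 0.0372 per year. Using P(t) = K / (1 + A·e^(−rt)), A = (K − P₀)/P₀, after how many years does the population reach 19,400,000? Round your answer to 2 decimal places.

t ≈ 66.52 years

A = (77400000 − 2120000)/2120000 = 35.50943
19400000 = 77400000/(1 + 35.50943·e^(−0.0372t)) → 1 + 35.50943·e^(−0.0372t) = 3.98969
e^(−0.0372t) = 0.084194 → t = ln(11.87729)/0.0372 = 2.47463/0.0372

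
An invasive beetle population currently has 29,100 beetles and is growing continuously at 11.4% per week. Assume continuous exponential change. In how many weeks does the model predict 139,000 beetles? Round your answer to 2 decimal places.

139000 = 29100 · e^(0.114·t)
t = ln(139000/29100) / 0.114 = ln(4.77663) / 0.114 = 1.56374 / 0.114

t ≈ 13.72 weeks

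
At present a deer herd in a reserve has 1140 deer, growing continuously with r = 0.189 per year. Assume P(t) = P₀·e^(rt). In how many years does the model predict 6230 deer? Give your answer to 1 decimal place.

t ≈ 9.0 years

6230 = 1140 · e^(0.189·t)
t = ln(6230/1140) / 0.189 = ln(5.46491) / 0.189 = 1.69835 / 0.189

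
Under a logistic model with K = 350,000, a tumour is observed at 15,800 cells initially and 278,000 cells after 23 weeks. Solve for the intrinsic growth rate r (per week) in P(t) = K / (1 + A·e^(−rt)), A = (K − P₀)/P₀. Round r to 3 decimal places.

r ≈ 0.191 per week

A = (350000 − 15800)/15800 = 21.1519
278000 = 350000/(1 + 21.1519·e^(−r·23)) → e^(−23r) = (1.25899 − 1)/21.1519 = 0.012244
r = −ln(0.012244)/23 = 4.40268/23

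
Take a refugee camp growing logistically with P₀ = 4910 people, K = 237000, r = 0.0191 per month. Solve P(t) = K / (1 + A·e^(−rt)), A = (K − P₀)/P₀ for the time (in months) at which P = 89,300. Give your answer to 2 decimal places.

A = (237000 − 4910)/4910 = 47.26884
89300 = 237000/(1 + 47.26884·e^(−0.0191t)) → 1 + 47.26884·e^(−0.0191t) = 2.65398
e^(−0.0191t) = 0.034991 → t = ln(28.57893)/0.0191 = 3.35267/0.0191

t ≈ 175.53 months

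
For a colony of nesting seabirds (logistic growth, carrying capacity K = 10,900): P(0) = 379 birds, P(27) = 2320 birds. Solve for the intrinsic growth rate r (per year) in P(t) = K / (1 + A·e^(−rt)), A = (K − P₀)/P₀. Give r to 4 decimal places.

A = (10900 − 379)/379 = 27.75989
2320 = 10900/(1 + 27.75989·e^(−r·27)) → e^(−27r) = (4.69828 − 1)/27.75989 = 0.133224
r = −ln(0.133224)/27 = 2.01573/27

r ≈ 0.0747 per year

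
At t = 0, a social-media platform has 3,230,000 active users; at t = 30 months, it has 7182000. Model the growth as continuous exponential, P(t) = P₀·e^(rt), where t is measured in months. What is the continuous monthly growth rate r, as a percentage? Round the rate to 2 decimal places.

r ≈ 2.66% per month

7182000 = 3230000 · e^(r·30)
e^(30r) = 7182000/3230000 = 2.22353
r = ln(2.22353) / 30 = 0.7991 / 30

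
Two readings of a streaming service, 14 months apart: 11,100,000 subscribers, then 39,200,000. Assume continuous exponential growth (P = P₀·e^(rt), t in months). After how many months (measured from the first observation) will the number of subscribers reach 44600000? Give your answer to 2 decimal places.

r = ln(39200000/11100000) / 14 ≈ 0.090124 per month
t = ln(44600000/11100000) / r = 1.39079 / 0.090124 ≈ 15.432

t ≈ 15.43 months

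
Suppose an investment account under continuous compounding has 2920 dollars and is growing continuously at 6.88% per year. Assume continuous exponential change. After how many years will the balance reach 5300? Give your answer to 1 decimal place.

5300 = 2920 · e^(0.0688·t)
t = ln(5300/2920) / 0.0688 = ln(1.81507) / 0.0688 = 0.59612 / 0.0688

t ≈ 8.7 years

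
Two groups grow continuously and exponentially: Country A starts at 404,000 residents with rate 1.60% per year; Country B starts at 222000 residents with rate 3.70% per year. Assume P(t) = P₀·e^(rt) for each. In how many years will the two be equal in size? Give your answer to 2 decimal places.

404000·e^(0.016t) = 222000·e^(0.037t)
404000/222000 = e^((0.037 − 0.016)t) → ln(1.81982) = 0.021·t
t = 0.59874 / 0.021

t ≈ 28.51 years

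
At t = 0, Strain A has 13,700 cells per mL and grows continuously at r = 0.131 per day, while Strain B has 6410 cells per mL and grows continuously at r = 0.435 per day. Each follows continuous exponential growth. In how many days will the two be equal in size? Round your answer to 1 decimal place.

t ≈ 2.5 days

13700·e^(0.131t) = 6410·e^(0.435t)
13700/6410 = e^((0.435 − 0.131)t) → ln(2.13729) = 0.304·t
t = 0.75954 / 0.304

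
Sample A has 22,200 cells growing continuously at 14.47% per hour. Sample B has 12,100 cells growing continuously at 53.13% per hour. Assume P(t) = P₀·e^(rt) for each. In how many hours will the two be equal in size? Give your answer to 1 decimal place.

22200·e^(0.1447t) = 12100·e^(0.5313t)
22200/12100 = e^((0.5313 − 0.1447)t) → ln(1.83471) = 0.3866·t
t = 0.60689 / 0.3866

t ≈ 1.6 hours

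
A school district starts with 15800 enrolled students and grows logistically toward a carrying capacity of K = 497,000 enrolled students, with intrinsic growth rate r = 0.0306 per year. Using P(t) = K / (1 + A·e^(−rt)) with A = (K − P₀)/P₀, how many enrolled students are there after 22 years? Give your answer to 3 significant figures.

A = (497000 − 15800)/15800 = 30.4557
P(22) = 497000 / (1 + 30.4557·e^(−0.0306·22)) = 497000 / (1 + 30.4557·0.510074)
= 497000 / 16.53465 ≈ 30058.09

≈ 30,100 enrolled students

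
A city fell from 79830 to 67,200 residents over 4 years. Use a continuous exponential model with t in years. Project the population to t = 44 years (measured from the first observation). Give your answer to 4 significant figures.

r = ln(67200/79830) / 4 ≈ -0.043057 per year
P(44) = 79830 · e^(-0.043057·44) = 79830 · 0.1504 ≈ 12006.07

≈ 12,010 residents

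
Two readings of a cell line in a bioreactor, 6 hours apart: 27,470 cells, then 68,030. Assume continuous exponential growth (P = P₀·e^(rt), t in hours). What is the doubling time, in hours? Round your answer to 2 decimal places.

doubling time ≈ 4.59 hours

r = ln(68030/27470) / 6 = ln(2.47652) / 6 ≈ 0.151142 per hour
doubling time = ln 2 / |r| = 0.69315 / 0.151142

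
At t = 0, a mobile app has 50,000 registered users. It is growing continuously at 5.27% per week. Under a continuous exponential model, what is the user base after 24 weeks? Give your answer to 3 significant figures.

≈ 177,000 registered users

P(24) = 50000 · e^(0.0527·24) = 50000 · e^(1.2648)
= 50000 · 3.54238 ≈ 177119.21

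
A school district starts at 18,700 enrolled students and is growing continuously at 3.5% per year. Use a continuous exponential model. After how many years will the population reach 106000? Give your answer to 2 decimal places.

t ≈ 49.57 years

106000 = 18700 · e^(0.035·t)
t = ln(106000/18700) / 0.035 = ln(5.66845) / 0.035 = 1.73492 / 0.035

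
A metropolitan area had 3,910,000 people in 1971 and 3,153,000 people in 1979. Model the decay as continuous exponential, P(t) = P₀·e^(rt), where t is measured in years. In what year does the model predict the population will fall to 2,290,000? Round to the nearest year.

r = ln(3153000/3910000) / 8 = -0.21518/8 ≈ -0.026898 per year
t = ln(2290000/3910000) / r = -0.53499/-0.026898 ≈ 19.89 years after 1971

year 1991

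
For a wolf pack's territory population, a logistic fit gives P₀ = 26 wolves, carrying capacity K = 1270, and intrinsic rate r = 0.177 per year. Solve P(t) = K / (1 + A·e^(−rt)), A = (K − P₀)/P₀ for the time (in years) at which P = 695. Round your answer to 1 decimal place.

t ≈ 22.9 years

A = (1270 − 26)/26 = 47.84615
695 = 1270/(1 + 47.84615·e^(−0.177t)) → 1 + 47.84615·e^(−0.177t) = 1.82734
e^(−0.177t) = 0.017292 → t = ln(57.83144)/0.177 = 4.05753/0.177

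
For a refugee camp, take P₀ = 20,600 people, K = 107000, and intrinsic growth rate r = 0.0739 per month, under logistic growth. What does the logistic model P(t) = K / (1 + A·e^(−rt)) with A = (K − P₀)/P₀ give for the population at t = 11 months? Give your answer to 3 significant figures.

A = (107000 − 20600)/20600 = 4.19417
P(11) = 107000 / (1 + 4.19417·e^(−0.0739·11)) = 107000 / (1 + 4.19417·0.44357)
= 107000 / 2.86041 ≈ 37407.23

≈ 37,400 people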